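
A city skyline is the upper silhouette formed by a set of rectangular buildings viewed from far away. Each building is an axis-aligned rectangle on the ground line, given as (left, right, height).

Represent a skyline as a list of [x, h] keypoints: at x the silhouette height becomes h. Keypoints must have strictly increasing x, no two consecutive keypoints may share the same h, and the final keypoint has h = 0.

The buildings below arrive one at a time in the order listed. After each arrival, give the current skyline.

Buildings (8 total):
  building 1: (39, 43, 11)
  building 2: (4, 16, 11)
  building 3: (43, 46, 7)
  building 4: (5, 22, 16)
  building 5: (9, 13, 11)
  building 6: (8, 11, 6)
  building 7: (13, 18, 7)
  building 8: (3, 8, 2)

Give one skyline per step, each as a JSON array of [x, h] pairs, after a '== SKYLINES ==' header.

== SKYLINES ==
[[39,11],[43,0]]
[[4,11],[16,0],[39,11],[43,0]]
[[4,11],[16,0],[39,11],[43,7],[46,0]]
[[4,11],[5,16],[22,0],[39,11],[43,7],[46,0]]
[[4,11],[5,16],[22,0],[39,11],[43,7],[46,0]]
[[4,11],[5,16],[22,0],[39,11],[43,7],[46,0]]
[[4,11],[5,16],[22,0],[39,11],[43,7],[46,0]]
[[3,2],[4,11],[5,16],[22,0],[39,11],[43,7],[46,0]]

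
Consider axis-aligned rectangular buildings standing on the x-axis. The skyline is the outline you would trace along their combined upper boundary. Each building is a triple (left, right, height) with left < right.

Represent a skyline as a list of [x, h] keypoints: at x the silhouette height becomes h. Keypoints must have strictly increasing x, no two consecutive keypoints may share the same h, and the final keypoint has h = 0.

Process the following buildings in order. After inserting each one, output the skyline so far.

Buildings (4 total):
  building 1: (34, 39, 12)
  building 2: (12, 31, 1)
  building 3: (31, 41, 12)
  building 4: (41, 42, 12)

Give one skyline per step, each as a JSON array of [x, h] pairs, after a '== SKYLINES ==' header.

== SKYLINES ==
[[34,12],[39,0]]
[[12,1],[31,0],[34,12],[39,0]]
[[12,1],[31,12],[41,0]]
[[12,1],[31,12],[42,0]]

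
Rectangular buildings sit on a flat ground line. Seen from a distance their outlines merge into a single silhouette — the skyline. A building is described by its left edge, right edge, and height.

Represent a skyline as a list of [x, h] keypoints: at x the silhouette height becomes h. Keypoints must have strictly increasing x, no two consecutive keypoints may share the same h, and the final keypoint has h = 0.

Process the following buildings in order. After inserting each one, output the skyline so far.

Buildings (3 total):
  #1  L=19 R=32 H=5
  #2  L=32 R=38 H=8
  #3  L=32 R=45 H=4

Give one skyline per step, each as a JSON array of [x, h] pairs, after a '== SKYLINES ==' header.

== SKYLINES ==
[[19,5],[32,0]]
[[19,5],[32,8],[38,0]]
[[19,5],[32,8],[38,4],[45,0]]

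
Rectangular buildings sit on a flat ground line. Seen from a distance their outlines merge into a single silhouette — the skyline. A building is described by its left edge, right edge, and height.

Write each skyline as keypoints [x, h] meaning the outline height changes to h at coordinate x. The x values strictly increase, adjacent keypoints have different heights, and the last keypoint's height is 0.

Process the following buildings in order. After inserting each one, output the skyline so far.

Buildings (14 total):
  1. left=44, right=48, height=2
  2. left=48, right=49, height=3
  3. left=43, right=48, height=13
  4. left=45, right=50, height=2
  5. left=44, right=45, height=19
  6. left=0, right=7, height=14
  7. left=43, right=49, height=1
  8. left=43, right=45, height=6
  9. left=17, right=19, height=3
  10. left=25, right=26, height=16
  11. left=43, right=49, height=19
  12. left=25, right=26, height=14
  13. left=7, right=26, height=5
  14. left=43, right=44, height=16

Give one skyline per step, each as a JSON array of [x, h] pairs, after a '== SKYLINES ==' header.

== SKYLINES ==
[[44,2],[48,0]]
[[44,2],[48,3],[49,0]]
[[43,13],[48,3],[49,0]]
[[43,13],[48,3],[49,2],[50,0]]
[[43,13],[44,19],[45,13],[48,3],[49,2],[50,0]]
[[0,14],[7,0],[43,13],[44,19],[45,13],[48,3],[49,2],[50,0]]
[[0,14],[7,0],[43,13],[44,19],[45,13],[48,3],[49,2],[50,0]]
[[0,14],[7,0],[43,13],[44,19],[45,13],[48,3],[49,2],[50,0]]
[[0,14],[7,0],[17,3],[19,0],[43,13],[44,19],[45,13],[48,3],[49,2],[50,0]]
[[0,14],[7,0],[17,3],[19,0],[25,16],[26,0],[43,13],[44,19],[45,13],[48,3],[49,2],[50,0]]
[[0,14],[7,0],[17,3],[19,0],[25,16],[26,0],[43,19],[49,2],[50,0]]
[[0,14],[7,0],[17,3],[19,0],[25,16],[26,0],[43,19],[49,2],[50,0]]
[[0,14],[7,5],[25,16],[26,0],[43,19],[49,2],[50,0]]
[[0,14],[7,5],[25,16],[26,0],[43,19],[49,2],[50,0]]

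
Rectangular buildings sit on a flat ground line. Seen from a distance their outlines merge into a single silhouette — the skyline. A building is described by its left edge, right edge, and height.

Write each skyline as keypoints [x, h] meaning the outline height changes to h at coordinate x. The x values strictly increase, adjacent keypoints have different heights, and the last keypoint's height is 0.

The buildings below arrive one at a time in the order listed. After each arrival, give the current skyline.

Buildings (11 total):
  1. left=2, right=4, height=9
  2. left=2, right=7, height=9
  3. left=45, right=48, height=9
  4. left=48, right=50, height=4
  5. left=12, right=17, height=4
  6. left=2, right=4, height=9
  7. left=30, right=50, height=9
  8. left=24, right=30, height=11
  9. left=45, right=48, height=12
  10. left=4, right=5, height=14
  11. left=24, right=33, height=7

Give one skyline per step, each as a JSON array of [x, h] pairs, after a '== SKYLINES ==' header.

== SKYLINES ==
[[2,9],[4,0]]
[[2,9],[7,0]]
[[2,9],[7,0],[45,9],[48,0]]
[[2,9],[7,0],[45,9],[48,4],[50,0]]
[[2,9],[7,0],[12,4],[17,0],[45,9],[48,4],[50,0]]
[[2,9],[7,0],[12,4],[17,0],[45,9],[48,4],[50,0]]
[[2,9],[7,0],[12,4],[17,0],[30,9],[50,0]]
[[2,9],[7,0],[12,4],[17,0],[24,11],[30,9],[50,0]]
[[2,9],[7,0],[12,4],[17,0],[24,11],[30,9],[45,12],[48,9],[50,0]]
[[2,9],[4,14],[5,9],[7,0],[12,4],[17,0],[24,11],[30,9],[45,12],[48,9],[50,0]]
[[2,9],[4,14],[5,9],[7,0],[12,4],[17,0],[24,11],[30,9],[45,12],[48,9],[50,0]]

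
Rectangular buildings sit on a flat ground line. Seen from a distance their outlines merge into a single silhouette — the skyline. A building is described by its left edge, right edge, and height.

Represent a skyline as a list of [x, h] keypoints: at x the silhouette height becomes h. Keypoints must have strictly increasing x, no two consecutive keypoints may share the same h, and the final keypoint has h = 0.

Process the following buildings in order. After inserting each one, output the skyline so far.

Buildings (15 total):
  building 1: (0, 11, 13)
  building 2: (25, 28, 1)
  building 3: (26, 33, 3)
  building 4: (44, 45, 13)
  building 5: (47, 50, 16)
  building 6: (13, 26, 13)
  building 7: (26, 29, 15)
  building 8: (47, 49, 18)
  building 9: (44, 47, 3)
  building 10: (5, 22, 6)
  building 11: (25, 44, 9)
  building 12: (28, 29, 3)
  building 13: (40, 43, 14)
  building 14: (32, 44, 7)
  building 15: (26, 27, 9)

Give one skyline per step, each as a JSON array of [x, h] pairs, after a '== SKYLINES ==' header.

== SKYLINES ==
[[0,13],[11,0]]
[[0,13],[11,0],[25,1],[28,0]]
[[0,13],[11,0],[25,1],[26,3],[33,0]]
[[0,13],[11,0],[25,1],[26,3],[33,0],[44,13],[45,0]]
[[0,13],[11,0],[25,1],[26,3],[33,0],[44,13],[45,0],[47,16],[50,0]]
[[0,13],[11,0],[13,13],[26,3],[33,0],[44,13],[45,0],[47,16],[50,0]]
[[0,13],[11,0],[13,13],[26,15],[29,3],[33,0],[44,13],[45,0],[47,16],[50,0]]
[[0,13],[11,0],[13,13],[26,15],[29,3],[33,0],[44,13],[45,0],[47,18],[49,16],[50,0]]
[[0,13],[11,0],[13,13],[26,15],[29,3],[33,0],[44,13],[45,3],[47,18],[49,16],[50,0]]
[[0,13],[11,6],[13,13],[26,15],[29,3],[33,0],[44,13],[45,3],[47,18],[49,16],[50,0]]
[[0,13],[11,6],[13,13],[26,15],[29,9],[44,13],[45,3],[47,18],[49,16],[50,0]]
[[0,13],[11,6],[13,13],[26,15],[29,9],[44,13],[45,3],[47,18],[49,16],[50,0]]
[[0,13],[11,6],[13,13],[26,15],[29,9],[40,14],[43,9],[44,13],[45,3],[47,18],[49,16],[50,0]]
[[0,13],[11,6],[13,13],[26,15],[29,9],[40,14],[43,9],[44,13],[45,3],[47,18],[49,16],[50,0]]
[[0,13],[11,6],[13,13],[26,15],[29,9],[40,14],[43,9],[44,13],[45,3],[47,18],[49,16],[50,0]]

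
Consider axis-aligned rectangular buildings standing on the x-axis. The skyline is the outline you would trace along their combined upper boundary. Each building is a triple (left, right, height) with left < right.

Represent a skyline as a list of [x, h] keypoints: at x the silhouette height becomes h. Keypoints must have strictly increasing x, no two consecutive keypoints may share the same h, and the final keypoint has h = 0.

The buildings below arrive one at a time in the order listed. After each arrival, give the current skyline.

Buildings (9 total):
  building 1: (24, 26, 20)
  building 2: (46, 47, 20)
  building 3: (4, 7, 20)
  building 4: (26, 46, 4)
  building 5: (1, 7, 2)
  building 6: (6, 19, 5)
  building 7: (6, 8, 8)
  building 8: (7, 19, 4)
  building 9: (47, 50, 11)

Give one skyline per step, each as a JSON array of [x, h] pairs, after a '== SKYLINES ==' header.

== SKYLINES ==
[[24,20],[26,0]]
[[24,20],[26,0],[46,20],[47,0]]
[[4,20],[7,0],[24,20],[26,0],[46,20],[47,0]]
[[4,20],[7,0],[24,20],[26,4],[46,20],[47,0]]
[[1,2],[4,20],[7,0],[24,20],[26,4],[46,20],[47,0]]
[[1,2],[4,20],[7,5],[19,0],[24,20],[26,4],[46,20],[47,0]]
[[1,2],[4,20],[7,8],[8,5],[19,0],[24,20],[26,4],[46,20],[47,0]]
[[1,2],[4,20],[7,8],[8,5],[19,0],[24,20],[26,4],[46,20],[47,0]]
[[1,2],[4,20],[7,8],[8,5],[19,0],[24,20],[26,4],[46,20],[47,11],[50,0]]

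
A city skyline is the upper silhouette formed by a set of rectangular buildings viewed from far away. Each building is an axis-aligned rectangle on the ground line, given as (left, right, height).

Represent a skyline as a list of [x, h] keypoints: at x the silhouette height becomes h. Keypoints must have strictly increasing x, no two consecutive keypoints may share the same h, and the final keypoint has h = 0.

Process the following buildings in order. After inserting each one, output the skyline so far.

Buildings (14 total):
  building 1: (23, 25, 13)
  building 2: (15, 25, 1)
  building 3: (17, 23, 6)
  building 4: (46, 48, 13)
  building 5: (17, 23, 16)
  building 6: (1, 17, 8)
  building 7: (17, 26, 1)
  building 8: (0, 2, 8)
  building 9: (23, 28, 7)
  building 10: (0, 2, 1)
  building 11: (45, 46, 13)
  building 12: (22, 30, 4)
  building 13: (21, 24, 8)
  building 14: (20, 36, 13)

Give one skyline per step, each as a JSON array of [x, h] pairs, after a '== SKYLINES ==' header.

== SKYLINES ==
[[23,13],[25,0]]
[[15,1],[23,13],[25,0]]
[[15,1],[17,6],[23,13],[25,0]]
[[15,1],[17,6],[23,13],[25,0],[46,13],[48,0]]
[[15,1],[17,16],[23,13],[25,0],[46,13],[48,0]]
[[1,8],[17,16],[23,13],[25,0],[46,13],[48,0]]
[[1,8],[17,16],[23,13],[25,1],[26,0],[46,13],[48,0]]
[[0,8],[17,16],[23,13],[25,1],[26,0],[46,13],[48,0]]
[[0,8],[17,16],[23,13],[25,7],[28,0],[46,13],[48,0]]
[[0,8],[17,16],[23,13],[25,7],[28,0],[46,13],[48,0]]
[[0,8],[17,16],[23,13],[25,7],[28,0],[45,13],[48,0]]
[[0,8],[17,16],[23,13],[25,7],[28,4],[30,0],[45,13],[48,0]]
[[0,8],[17,16],[23,13],[25,7],[28,4],[30,0],[45,13],[48,0]]
[[0,8],[17,16],[23,13],[36,0],[45,13],[48,0]]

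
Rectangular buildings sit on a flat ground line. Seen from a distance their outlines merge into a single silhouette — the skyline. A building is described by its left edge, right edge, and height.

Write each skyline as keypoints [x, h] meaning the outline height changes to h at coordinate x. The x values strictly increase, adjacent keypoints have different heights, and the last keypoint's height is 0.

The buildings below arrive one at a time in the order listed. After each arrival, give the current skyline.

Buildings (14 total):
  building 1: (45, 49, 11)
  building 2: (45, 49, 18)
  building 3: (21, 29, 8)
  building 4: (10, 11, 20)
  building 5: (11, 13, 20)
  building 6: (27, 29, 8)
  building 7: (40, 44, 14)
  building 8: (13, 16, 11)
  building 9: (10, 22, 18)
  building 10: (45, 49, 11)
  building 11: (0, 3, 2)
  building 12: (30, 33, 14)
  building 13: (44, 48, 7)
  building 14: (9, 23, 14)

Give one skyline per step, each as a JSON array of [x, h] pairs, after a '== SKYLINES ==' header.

== SKYLINES ==
[[45,11],[49,0]]
[[45,18],[49,0]]
[[21,8],[29,0],[45,18],[49,0]]
[[10,20],[11,0],[21,8],[29,0],[45,18],[49,0]]
[[10,20],[13,0],[21,8],[29,0],[45,18],[49,0]]
[[10,20],[13,0],[21,8],[29,0],[45,18],[49,0]]
[[10,20],[13,0],[21,8],[29,0],[40,14],[44,0],[45,18],[49,0]]
[[10,20],[13,11],[16,0],[21,8],[29,0],[40,14],[44,0],[45,18],[49,0]]
[[10,20],[13,18],[22,8],[29,0],[40,14],[44,0],[45,18],[49,0]]
[[10,20],[13,18],[22,8],[29,0],[40,14],[44,0],[45,18],[49,0]]
[[0,2],[3,0],[10,20],[13,18],[22,8],[29,0],[40,14],[44,0],[45,18],[49,0]]
[[0,2],[3,0],[10,20],[13,18],[22,8],[29,0],[30,14],[33,0],[40,14],[44,0],[45,18],[49,0]]
[[0,2],[3,0],[10,20],[13,18],[22,8],[29,0],[30,14],[33,0],[40,14],[44,7],[45,18],[49,0]]
[[0,2],[3,0],[9,14],[10,20],[13,18],[22,14],[23,8],[29,0],[30,14],[33,0],[40,14],[44,7],[45,18],[49,0]]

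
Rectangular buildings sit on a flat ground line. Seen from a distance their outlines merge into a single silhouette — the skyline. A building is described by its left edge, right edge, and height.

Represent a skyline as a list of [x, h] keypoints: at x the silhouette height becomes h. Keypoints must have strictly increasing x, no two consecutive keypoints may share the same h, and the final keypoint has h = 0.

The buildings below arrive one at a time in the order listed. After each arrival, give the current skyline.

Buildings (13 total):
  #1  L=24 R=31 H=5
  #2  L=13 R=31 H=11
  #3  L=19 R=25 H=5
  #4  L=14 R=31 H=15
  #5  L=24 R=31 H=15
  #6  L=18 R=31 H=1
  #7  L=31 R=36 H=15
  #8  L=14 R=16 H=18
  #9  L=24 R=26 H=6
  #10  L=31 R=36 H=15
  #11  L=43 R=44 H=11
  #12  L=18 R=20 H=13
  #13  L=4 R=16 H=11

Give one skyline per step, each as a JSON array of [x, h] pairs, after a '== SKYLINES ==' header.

== SKYLINES ==
[[24,5],[31,0]]
[[13,11],[31,0]]
[[13,11],[31,0]]
[[13,11],[14,15],[31,0]]
[[13,11],[14,15],[31,0]]
[[13,11],[14,15],[31,0]]
[[13,11],[14,15],[36,0]]
[[13,11],[14,18],[16,15],[36,0]]
[[13,11],[14,18],[16,15],[36,0]]
[[13,11],[14,18],[16,15],[36,0]]
[[13,11],[14,18],[16,15],[36,0],[43,11],[44,0]]
[[13,11],[14,18],[16,15],[36,0],[43,11],[44,0]]
[[4,11],[14,18],[16,15],[36,0],[43,11],[44,0]]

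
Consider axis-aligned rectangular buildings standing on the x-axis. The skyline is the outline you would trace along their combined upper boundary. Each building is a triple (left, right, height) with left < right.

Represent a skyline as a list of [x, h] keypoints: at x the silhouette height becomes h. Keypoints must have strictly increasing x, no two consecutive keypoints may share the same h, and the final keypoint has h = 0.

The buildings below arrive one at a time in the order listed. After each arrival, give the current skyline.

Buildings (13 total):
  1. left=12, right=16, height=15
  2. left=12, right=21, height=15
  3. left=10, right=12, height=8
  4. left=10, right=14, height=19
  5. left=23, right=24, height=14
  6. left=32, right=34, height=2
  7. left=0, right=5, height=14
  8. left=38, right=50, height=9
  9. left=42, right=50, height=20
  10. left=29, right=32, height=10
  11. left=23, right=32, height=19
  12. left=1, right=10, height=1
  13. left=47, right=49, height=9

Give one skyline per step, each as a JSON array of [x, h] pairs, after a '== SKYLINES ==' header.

== SKYLINES ==
[[12,15],[16,0]]
[[12,15],[21,0]]
[[10,8],[12,15],[21,0]]
[[10,19],[14,15],[21,0]]
[[10,19],[14,15],[21,0],[23,14],[24,0]]
[[10,19],[14,15],[21,0],[23,14],[24,0],[32,2],[34,0]]
[[0,14],[5,0],[10,19],[14,15],[21,0],[23,14],[24,0],[32,2],[34,0]]
[[0,14],[5,0],[10,19],[14,15],[21,0],[23,14],[24,0],[32,2],[34,0],[38,9],[50,0]]
[[0,14],[5,0],[10,19],[14,15],[21,0],[23,14],[24,0],[32,2],[34,0],[38,9],[42,20],[50,0]]
[[0,14],[5,0],[10,19],[14,15],[21,0],[23,14],[24,0],[29,10],[32,2],[34,0],[38,9],[42,20],[50,0]]
[[0,14],[5,0],[10,19],[14,15],[21,0],[23,19],[32,2],[34,0],[38,9],[42,20],[50,0]]
[[0,14],[5,1],[10,19],[14,15],[21,0],[23,19],[32,2],[34,0],[38,9],[42,20],[50,0]]
[[0,14],[5,1],[10,19],[14,15],[21,0],[23,19],[32,2],[34,0],[38,9],[42,20],[50,0]]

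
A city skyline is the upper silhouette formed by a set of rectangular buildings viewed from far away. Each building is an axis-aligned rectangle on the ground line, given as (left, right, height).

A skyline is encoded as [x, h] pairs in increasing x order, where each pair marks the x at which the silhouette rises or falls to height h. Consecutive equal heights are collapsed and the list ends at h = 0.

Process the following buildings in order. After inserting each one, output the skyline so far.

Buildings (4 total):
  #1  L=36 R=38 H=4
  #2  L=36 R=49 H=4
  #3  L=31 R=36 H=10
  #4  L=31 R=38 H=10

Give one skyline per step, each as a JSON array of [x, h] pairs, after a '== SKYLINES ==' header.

== SKYLINES ==
[[36,4],[38,0]]
[[36,4],[49,0]]
[[31,10],[36,4],[49,0]]
[[31,10],[38,4],[49,0]]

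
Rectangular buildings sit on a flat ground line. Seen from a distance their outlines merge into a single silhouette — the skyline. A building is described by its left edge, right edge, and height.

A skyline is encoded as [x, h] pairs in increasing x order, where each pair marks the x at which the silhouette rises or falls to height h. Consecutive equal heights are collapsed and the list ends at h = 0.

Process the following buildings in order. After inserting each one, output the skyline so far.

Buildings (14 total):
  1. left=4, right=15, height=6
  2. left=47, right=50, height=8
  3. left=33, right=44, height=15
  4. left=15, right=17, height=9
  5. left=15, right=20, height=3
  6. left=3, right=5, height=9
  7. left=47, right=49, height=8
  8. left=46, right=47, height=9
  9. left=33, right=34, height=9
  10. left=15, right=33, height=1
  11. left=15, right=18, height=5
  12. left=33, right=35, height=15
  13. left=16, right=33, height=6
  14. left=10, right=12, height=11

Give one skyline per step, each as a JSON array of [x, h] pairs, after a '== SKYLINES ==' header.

== SKYLINES ==
[[4,6],[15,0]]
[[4,6],[15,0],[47,8],[50,0]]
[[4,6],[15,0],[33,15],[44,0],[47,8],[50,0]]
[[4,6],[15,9],[17,0],[33,15],[44,0],[47,8],[50,0]]
[[4,6],[15,9],[17,3],[20,0],[33,15],[44,0],[47,8],[50,0]]
[[3,9],[5,6],[15,9],[17,3],[20,0],[33,15],[44,0],[47,8],[50,0]]
[[3,9],[5,6],[15,9],[17,3],[20,0],[33,15],[44,0],[47,8],[50,0]]
[[3,9],[5,6],[15,9],[17,3],[20,0],[33,15],[44,0],[46,9],[47,8],[50,0]]
[[3,9],[5,6],[15,9],[17,3],[20,0],[33,15],[44,0],[46,9],[47,8],[50,0]]
[[3,9],[5,6],[15,9],[17,3],[20,1],[33,15],[44,0],[46,9],[47,8],[50,0]]
[[3,9],[5,6],[15,9],[17,5],[18,3],[20,1],[33,15],[44,0],[46,9],[47,8],[50,0]]
[[3,9],[5,6],[15,9],[17,5],[18,3],[20,1],[33,15],[44,0],[46,9],[47,8],[50,0]]
[[3,9],[5,6],[15,9],[17,6],[33,15],[44,0],[46,9],[47,8],[50,0]]
[[3,9],[5,6],[10,11],[12,6],[15,9],[17,6],[33,15],[44,0],[46,9],[47,8],[50,0]]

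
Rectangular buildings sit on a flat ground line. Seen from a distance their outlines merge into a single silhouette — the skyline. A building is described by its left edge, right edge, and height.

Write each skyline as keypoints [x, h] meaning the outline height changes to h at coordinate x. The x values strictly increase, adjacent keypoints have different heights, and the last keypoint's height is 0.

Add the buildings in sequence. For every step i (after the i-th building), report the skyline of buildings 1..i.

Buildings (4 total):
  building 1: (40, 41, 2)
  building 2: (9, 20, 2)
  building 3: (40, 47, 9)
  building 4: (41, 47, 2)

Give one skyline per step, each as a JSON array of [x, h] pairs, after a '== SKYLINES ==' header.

== SKYLINES ==
[[40,2],[41,0]]
[[9,2],[20,0],[40,2],[41,0]]
[[9,2],[20,0],[40,9],[47,0]]
[[9,2],[20,0],[40,9],[47,0]]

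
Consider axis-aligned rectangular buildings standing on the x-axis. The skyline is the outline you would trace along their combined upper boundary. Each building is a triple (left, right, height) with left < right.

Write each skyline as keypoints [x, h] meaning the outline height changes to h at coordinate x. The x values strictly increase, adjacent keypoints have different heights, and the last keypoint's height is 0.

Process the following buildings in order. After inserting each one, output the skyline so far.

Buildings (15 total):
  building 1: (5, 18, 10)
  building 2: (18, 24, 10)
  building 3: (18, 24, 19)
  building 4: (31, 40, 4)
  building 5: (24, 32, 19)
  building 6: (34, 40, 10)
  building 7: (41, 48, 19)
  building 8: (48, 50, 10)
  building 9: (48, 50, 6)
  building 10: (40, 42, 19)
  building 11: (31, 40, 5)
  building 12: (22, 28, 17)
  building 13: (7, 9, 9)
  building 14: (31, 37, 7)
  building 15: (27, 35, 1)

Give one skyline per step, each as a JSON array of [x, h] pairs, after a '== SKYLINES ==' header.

== SKYLINES ==
[[5,10],[18,0]]
[[5,10],[24,0]]
[[5,10],[18,19],[24,0]]
[[5,10],[18,19],[24,0],[31,4],[40,0]]
[[5,10],[18,19],[32,4],[40,0]]
[[5,10],[18,19],[32,4],[34,10],[40,0]]
[[5,10],[18,19],[32,4],[34,10],[40,0],[41,19],[48,0]]
[[5,10],[18,19],[32,4],[34,10],[40,0],[41,19],[48,10],[50,0]]
[[5,10],[18,19],[32,4],[34,10],[40,0],[41,19],[48,10],[50,0]]
[[5,10],[18,19],[32,4],[34,10],[40,19],[48,10],[50,0]]
[[5,10],[18,19],[32,5],[34,10],[40,19],[48,10],[50,0]]
[[5,10],[18,19],[32,5],[34,10],[40,19],[48,10],[50,0]]
[[5,10],[18,19],[32,5],[34,10],[40,19],[48,10],[50,0]]
[[5,10],[18,19],[32,7],[34,10],[40,19],[48,10],[50,0]]
[[5,10],[18,19],[32,7],[34,10],[40,19],[48,10],[50,0]]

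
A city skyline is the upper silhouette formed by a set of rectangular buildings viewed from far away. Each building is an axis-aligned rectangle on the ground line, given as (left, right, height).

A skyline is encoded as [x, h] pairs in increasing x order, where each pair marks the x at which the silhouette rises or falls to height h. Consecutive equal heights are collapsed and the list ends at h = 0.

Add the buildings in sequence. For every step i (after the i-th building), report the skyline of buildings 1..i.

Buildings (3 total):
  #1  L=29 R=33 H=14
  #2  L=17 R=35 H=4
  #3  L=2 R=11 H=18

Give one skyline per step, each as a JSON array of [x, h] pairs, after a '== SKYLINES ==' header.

== SKYLINES ==
[[29,14],[33,0]]
[[17,4],[29,14],[33,4],[35,0]]
[[2,18],[11,0],[17,4],[29,14],[33,4],[35,0]]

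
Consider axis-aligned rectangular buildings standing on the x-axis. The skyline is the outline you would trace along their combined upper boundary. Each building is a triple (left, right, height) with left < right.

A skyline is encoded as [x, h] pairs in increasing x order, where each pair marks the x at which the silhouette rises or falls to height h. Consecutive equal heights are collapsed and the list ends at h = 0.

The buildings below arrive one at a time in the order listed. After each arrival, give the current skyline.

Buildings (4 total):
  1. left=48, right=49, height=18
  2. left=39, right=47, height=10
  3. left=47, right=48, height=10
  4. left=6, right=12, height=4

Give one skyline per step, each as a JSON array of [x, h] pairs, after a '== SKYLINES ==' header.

== SKYLINES ==
[[48,18],[49,0]]
[[39,10],[47,0],[48,18],[49,0]]
[[39,10],[48,18],[49,0]]
[[6,4],[12,0],[39,10],[48,18],[49,0]]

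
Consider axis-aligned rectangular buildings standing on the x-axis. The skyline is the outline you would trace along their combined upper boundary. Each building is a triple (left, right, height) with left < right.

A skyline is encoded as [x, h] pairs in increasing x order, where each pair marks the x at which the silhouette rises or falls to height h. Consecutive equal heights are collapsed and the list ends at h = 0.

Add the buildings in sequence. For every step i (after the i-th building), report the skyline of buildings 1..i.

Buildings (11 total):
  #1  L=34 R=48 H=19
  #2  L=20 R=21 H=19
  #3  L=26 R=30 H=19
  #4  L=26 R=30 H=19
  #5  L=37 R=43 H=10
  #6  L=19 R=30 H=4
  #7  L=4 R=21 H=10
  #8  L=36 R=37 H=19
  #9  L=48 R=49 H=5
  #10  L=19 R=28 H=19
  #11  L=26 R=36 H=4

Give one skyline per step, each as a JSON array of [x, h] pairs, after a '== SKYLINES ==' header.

== SKYLINES ==
[[34,19],[48,0]]
[[20,19],[21,0],[34,19],[48,0]]
[[20,19],[21,0],[26,19],[30,0],[34,19],[48,0]]
[[20,19],[21,0],[26,19],[30,0],[34,19],[48,0]]
[[20,19],[21,0],[26,19],[30,0],[34,19],[48,0]]
[[19,4],[20,19],[21,4],[26,19],[30,0],[34,19],[48,0]]
[[4,10],[20,19],[21,4],[26,19],[30,0],[34,19],[48,0]]
[[4,10],[20,19],[21,4],[26,19],[30,0],[34,19],[48,0]]
[[4,10],[20,19],[21,4],[26,19],[30,0],[34,19],[48,5],[49,0]]
[[4,10],[19,19],[30,0],[34,19],[48,5],[49,0]]
[[4,10],[19,19],[30,4],[34,19],[48,5],[49,0]]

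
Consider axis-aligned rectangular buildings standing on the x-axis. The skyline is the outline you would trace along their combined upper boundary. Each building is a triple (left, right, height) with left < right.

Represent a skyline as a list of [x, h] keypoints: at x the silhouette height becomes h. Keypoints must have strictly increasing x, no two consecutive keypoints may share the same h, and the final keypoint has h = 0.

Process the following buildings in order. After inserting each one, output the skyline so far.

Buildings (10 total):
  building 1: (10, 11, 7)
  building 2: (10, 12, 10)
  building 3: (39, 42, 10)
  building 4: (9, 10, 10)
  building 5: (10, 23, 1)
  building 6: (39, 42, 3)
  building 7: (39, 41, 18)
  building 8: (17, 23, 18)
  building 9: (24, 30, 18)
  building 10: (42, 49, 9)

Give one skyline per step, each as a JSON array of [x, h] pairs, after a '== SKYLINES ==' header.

== SKYLINES ==
[[10,7],[11,0]]
[[10,10],[12,0]]
[[10,10],[12,0],[39,10],[42,0]]
[[9,10],[12,0],[39,10],[42,0]]
[[9,10],[12,1],[23,0],[39,10],[42,0]]
[[9,10],[12,1],[23,0],[39,10],[42,0]]
[[9,10],[12,1],[23,0],[39,18],[41,10],[42,0]]
[[9,10],[12,1],[17,18],[23,0],[39,18],[41,10],[42,0]]
[[9,10],[12,1],[17,18],[23,0],[24,18],[30,0],[39,18],[41,10],[42,0]]
[[9,10],[12,1],[17,18],[23,0],[24,18],[30,0],[39,18],[41,10],[42,9],[49,0]]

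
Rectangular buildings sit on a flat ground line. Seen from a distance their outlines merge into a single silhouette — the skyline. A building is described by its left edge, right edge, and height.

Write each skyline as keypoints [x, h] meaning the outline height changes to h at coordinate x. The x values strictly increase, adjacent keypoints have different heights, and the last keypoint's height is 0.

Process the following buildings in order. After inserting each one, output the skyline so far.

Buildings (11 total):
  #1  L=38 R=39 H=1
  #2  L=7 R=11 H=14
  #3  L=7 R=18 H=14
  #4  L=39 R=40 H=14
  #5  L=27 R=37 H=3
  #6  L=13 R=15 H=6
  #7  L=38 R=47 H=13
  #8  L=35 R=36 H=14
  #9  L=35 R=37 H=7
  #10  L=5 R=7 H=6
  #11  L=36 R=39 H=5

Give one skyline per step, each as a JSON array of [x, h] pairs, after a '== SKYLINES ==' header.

== SKYLINES ==
[[38,1],[39,0]]
[[7,14],[11,0],[38,1],[39,0]]
[[7,14],[18,0],[38,1],[39,0]]
[[7,14],[18,0],[38,1],[39,14],[40,0]]
[[7,14],[18,0],[27,3],[37,0],[38,1],[39,14],[40,0]]
[[7,14],[18,0],[27,3],[37,0],[38,1],[39,14],[40,0]]
[[7,14],[18,0],[27,3],[37,0],[38,13],[39,14],[40,13],[47,0]]
[[7,14],[18,0],[27,3],[35,14],[36,3],[37,0],[38,13],[39,14],[40,13],[47,0]]
[[7,14],[18,0],[27,3],[35,14],[36,7],[37,0],[38,13],[39,14],[40,13],[47,0]]
[[5,6],[7,14],[18,0],[27,3],[35,14],[36,7],[37,0],[38,13],[39,14],[40,13],[47,0]]
[[5,6],[7,14],[18,0],[27,3],[35,14],[36,7],[37,5],[38,13],[39,14],[40,13],[47,0]]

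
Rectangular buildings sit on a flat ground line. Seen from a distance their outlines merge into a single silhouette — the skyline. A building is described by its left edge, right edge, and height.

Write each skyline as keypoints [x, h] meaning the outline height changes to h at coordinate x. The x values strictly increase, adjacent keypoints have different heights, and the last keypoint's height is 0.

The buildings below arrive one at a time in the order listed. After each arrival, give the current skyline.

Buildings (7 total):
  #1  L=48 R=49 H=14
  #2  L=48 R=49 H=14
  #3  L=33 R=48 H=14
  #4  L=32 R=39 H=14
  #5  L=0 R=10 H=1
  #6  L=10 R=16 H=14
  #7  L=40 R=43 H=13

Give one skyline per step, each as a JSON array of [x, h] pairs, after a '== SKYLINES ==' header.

== SKYLINES ==
[[48,14],[49,0]]
[[48,14],[49,0]]
[[33,14],[49,0]]
[[32,14],[49,0]]
[[0,1],[10,0],[32,14],[49,0]]
[[0,1],[10,14],[16,0],[32,14],[49,0]]
[[0,1],[10,14],[16,0],[32,14],[49,0]]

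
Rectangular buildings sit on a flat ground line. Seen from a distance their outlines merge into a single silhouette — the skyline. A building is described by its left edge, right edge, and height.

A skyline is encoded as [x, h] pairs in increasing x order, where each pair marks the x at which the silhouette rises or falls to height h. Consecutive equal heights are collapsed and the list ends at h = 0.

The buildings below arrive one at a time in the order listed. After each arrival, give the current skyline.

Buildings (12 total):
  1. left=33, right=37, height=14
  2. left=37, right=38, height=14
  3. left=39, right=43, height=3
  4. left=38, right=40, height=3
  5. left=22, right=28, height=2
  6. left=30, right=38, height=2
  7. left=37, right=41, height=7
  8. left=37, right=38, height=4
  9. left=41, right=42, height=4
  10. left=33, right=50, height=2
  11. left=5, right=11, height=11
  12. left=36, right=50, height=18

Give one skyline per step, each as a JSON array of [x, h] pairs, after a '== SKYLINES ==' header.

== SKYLINES ==
[[33,14],[37,0]]
[[33,14],[38,0]]
[[33,14],[38,0],[39,3],[43,0]]
[[33,14],[38,3],[43,0]]
[[22,2],[28,0],[33,14],[38,3],[43,0]]
[[22,2],[28,0],[30,2],[33,14],[38,3],[43,0]]
[[22,2],[28,0],[30,2],[33,14],[38,7],[41,3],[43,0]]
[[22,2],[28,0],[30,2],[33,14],[38,7],[41,3],[43,0]]
[[22,2],[28,0],[30,2],[33,14],[38,7],[41,4],[42,3],[43,0]]
[[22,2],[28,0],[30,2],[33,14],[38,7],[41,4],[42,3],[43,2],[50,0]]
[[5,11],[11,0],[22,2],[28,0],[30,2],[33,14],[38,7],[41,4],[42,3],[43,2],[50,0]]
[[5,11],[11,0],[22,2],[28,0],[30,2],[33,14],[36,18],[50,0]]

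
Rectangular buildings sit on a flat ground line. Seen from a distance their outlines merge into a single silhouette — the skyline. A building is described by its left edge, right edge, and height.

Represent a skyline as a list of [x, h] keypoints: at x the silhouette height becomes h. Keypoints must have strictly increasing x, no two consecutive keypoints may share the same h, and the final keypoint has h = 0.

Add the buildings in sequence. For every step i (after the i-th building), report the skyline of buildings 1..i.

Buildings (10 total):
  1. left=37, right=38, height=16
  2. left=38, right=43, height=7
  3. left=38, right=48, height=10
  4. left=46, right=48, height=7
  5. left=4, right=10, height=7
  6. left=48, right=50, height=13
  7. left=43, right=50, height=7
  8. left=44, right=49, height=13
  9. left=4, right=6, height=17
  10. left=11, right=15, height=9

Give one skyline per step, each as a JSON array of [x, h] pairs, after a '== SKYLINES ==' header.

== SKYLINES ==
[[37,16],[38,0]]
[[37,16],[38,7],[43,0]]
[[37,16],[38,10],[48,0]]
[[37,16],[38,10],[48,0]]
[[4,7],[10,0],[37,16],[38,10],[48,0]]
[[4,7],[10,0],[37,16],[38,10],[48,13],[50,0]]
[[4,7],[10,0],[37,16],[38,10],[48,13],[50,0]]
[[4,7],[10,0],[37,16],[38,10],[44,13],[50,0]]
[[4,17],[6,7],[10,0],[37,16],[38,10],[44,13],[50,0]]
[[4,17],[6,7],[10,0],[11,9],[15,0],[37,16],[38,10],[44,13],[50,0]]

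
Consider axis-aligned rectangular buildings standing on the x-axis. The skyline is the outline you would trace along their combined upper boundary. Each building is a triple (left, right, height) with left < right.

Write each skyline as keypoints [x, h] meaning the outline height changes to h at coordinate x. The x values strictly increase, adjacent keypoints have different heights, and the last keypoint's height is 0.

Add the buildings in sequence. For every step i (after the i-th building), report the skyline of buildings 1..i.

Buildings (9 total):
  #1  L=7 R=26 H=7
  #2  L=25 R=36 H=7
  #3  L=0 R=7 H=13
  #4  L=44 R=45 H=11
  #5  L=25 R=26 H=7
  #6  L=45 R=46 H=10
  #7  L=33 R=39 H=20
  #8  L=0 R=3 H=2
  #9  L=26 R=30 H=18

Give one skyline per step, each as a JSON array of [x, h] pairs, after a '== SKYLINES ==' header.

== SKYLINES ==
[[7,7],[26,0]]
[[7,7],[36,0]]
[[0,13],[7,7],[36,0]]
[[0,13],[7,7],[36,0],[44,11],[45,0]]
[[0,13],[7,7],[36,0],[44,11],[45,0]]
[[0,13],[7,7],[36,0],[44,11],[45,10],[46,0]]
[[0,13],[7,7],[33,20],[39,0],[44,11],[45,10],[46,0]]
[[0,13],[7,7],[33,20],[39,0],[44,11],[45,10],[46,0]]
[[0,13],[7,7],[26,18],[30,7],[33,20],[39,0],[44,11],[45,10],[46,0]]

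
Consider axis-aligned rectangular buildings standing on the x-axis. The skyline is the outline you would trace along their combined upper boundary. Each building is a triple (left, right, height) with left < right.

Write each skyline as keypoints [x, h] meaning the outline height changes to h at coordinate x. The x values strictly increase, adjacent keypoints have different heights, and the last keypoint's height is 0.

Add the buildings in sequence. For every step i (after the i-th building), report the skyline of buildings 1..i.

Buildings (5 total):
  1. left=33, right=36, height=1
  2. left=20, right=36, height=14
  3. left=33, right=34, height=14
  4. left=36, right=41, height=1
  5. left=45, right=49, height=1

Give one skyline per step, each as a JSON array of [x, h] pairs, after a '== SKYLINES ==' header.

== SKYLINES ==
[[33,1],[36,0]]
[[20,14],[36,0]]
[[20,14],[36,0]]
[[20,14],[36,1],[41,0]]
[[20,14],[36,1],[41,0],[45,1],[49,0]]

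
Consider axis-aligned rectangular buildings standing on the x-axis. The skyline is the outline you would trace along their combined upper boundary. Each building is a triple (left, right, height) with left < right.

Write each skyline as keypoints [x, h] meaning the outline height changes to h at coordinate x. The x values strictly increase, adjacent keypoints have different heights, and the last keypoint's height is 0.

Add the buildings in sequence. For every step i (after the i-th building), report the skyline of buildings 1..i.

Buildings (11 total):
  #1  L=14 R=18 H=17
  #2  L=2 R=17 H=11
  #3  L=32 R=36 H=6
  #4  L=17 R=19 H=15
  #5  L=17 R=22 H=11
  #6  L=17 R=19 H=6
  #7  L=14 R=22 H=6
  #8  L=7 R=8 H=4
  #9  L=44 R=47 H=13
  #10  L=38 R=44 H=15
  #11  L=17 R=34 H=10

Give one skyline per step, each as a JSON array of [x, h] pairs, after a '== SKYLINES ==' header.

== SKYLINES ==
[[14,17],[18,0]]
[[2,11],[14,17],[18,0]]
[[2,11],[14,17],[18,0],[32,6],[36,0]]
[[2,11],[14,17],[18,15],[19,0],[32,6],[36,0]]
[[2,11],[14,17],[18,15],[19,11],[22,0],[32,6],[36,0]]
[[2,11],[14,17],[18,15],[19,11],[22,0],[32,6],[36,0]]
[[2,11],[14,17],[18,15],[19,11],[22,0],[32,6],[36,0]]
[[2,11],[14,17],[18,15],[19,11],[22,0],[32,6],[36,0]]
[[2,11],[14,17],[18,15],[19,11],[22,0],[32,6],[36,0],[44,13],[47,0]]
[[2,11],[14,17],[18,15],[19,11],[22,0],[32,6],[36,0],[38,15],[44,13],[47,0]]
[[2,11],[14,17],[18,15],[19,11],[22,10],[34,6],[36,0],[38,15],[44,13],[47,0]]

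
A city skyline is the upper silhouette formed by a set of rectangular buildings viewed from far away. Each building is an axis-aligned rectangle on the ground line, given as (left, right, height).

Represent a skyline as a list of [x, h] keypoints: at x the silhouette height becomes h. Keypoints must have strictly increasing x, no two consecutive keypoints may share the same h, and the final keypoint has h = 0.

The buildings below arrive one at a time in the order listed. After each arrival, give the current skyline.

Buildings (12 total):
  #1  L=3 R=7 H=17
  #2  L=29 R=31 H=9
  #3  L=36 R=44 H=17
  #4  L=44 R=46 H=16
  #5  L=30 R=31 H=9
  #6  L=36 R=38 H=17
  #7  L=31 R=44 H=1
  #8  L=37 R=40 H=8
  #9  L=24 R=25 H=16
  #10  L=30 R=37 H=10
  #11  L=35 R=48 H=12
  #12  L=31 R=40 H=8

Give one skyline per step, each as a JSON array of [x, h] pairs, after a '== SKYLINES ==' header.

== SKYLINES ==
[[3,17],[7,0]]
[[3,17],[7,0],[29,9],[31,0]]
[[3,17],[7,0],[29,9],[31,0],[36,17],[44,0]]
[[3,17],[7,0],[29,9],[31,0],[36,17],[44,16],[46,0]]
[[3,17],[7,0],[29,9],[31,0],[36,17],[44,16],[46,0]]
[[3,17],[7,0],[29,9],[31,0],[36,17],[44,16],[46,0]]
[[3,17],[7,0],[29,9],[31,1],[36,17],[44,16],[46,0]]
[[3,17],[7,0],[29,9],[31,1],[36,17],[44,16],[46,0]]
[[3,17],[7,0],[24,16],[25,0],[29,9],[31,1],[36,17],[44,16],[46,0]]
[[3,17],[7,0],[24,16],[25,0],[29,9],[30,10],[36,17],[44,16],[46,0]]
[[3,17],[7,0],[24,16],[25,0],[29,9],[30,10],[35,12],[36,17],[44,16],[46,12],[48,0]]
[[3,17],[7,0],[24,16],[25,0],[29,9],[30,10],[35,12],[36,17],[44,16],[46,12],[48,0]]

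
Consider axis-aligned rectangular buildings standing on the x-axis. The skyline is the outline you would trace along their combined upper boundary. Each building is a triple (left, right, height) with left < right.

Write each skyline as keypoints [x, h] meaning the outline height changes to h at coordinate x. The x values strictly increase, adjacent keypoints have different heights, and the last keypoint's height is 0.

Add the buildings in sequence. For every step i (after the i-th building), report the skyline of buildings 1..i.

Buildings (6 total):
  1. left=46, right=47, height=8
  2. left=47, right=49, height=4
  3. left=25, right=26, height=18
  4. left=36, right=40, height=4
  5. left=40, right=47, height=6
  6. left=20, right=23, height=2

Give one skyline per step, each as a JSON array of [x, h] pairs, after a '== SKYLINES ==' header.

== SKYLINES ==
[[46,8],[47,0]]
[[46,8],[47,4],[49,0]]
[[25,18],[26,0],[46,8],[47,4],[49,0]]
[[25,18],[26,0],[36,4],[40,0],[46,8],[47,4],[49,0]]
[[25,18],[26,0],[36,4],[40,6],[46,8],[47,4],[49,0]]
[[20,2],[23,0],[25,18],[26,0],[36,4],[40,6],[46,8],[47,4],[49,0]]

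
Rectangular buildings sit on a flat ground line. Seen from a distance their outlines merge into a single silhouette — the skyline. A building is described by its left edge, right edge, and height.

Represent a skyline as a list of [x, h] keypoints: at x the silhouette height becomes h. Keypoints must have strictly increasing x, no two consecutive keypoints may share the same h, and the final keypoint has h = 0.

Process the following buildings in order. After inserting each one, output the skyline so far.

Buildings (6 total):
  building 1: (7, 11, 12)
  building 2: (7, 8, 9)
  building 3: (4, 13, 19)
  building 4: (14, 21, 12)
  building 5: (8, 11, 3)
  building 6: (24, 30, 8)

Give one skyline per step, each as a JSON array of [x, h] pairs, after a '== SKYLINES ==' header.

== SKYLINES ==
[[7,12],[11,0]]
[[7,12],[11,0]]
[[4,19],[13,0]]
[[4,19],[13,0],[14,12],[21,0]]
[[4,19],[13,0],[14,12],[21,0]]
[[4,19],[13,0],[14,12],[21,0],[24,8],[30,0]]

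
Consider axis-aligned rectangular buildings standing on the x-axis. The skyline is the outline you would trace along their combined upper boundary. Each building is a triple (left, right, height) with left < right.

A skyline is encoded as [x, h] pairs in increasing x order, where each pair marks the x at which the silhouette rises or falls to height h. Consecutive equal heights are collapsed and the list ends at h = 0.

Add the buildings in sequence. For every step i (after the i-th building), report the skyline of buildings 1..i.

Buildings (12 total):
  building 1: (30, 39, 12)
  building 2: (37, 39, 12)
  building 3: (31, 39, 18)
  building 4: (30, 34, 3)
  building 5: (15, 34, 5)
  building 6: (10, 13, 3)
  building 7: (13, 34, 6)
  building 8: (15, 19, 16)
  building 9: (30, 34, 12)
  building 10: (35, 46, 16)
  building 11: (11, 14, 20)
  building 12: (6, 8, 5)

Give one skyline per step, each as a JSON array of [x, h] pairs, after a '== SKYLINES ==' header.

== SKYLINES ==
[[30,12],[39,0]]
[[30,12],[39,0]]
[[30,12],[31,18],[39,0]]
[[30,12],[31,18],[39,0]]
[[15,5],[30,12],[31,18],[39,0]]
[[10,3],[13,0],[15,5],[30,12],[31,18],[39,0]]
[[10,3],[13,6],[30,12],[31,18],[39,0]]
[[10,3],[13,6],[15,16],[19,6],[30,12],[31,18],[39,0]]
[[10,3],[13,6],[15,16],[19,6],[30,12],[31,18],[39,0]]
[[10,3],[13,6],[15,16],[19,6],[30,12],[31,18],[39,16],[46,0]]
[[10,3],[11,20],[14,6],[15,16],[19,6],[30,12],[31,18],[39,16],[46,0]]
[[6,5],[8,0],[10,3],[11,20],[14,6],[15,16],[19,6],[30,12],[31,18],[39,16],[46,0]]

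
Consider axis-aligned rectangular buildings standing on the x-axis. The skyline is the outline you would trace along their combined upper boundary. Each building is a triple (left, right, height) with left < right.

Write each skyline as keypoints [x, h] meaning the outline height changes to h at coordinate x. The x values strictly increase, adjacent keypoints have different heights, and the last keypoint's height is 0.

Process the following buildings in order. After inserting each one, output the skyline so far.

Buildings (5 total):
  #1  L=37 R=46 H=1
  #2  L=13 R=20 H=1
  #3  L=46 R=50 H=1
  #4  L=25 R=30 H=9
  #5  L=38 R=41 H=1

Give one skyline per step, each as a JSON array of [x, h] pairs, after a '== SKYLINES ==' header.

== SKYLINES ==
[[37,1],[46,0]]
[[13,1],[20,0],[37,1],[46,0]]
[[13,1],[20,0],[37,1],[50,0]]
[[13,1],[20,0],[25,9],[30,0],[37,1],[50,0]]
[[13,1],[20,0],[25,9],[30,0],[37,1],[50,0]]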